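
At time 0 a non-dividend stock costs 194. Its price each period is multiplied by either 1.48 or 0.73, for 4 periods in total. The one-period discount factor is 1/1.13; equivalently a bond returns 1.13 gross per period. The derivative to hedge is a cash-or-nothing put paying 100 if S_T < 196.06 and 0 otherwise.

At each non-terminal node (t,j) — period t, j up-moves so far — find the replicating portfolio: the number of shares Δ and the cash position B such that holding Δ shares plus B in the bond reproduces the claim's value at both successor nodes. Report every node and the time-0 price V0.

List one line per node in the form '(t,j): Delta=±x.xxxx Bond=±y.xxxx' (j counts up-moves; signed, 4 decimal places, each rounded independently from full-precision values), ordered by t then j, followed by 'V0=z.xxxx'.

(0,0): Delta=-0.1660 Bond=48.4047
(1,0): Delta=-0.3670 Bond=83.1701
(1,1): Delta=-0.0792 Bond=29.7837
(2,0): Delta=-0.6087 Bond=118.9687
(2,1): Delta=-0.2627 Bond=72.1191
(2,2): Delta=0.0000 Bond=0.0000
(3,0): Delta=0.0000 Bond=88.4956
(3,1): Delta=-0.8714 Bond=174.6313
(3,2): Delta=0.0000 Bond=0.0000
(3,3): Delta=0.0000 Bond=0.0000
V0=16.2062

The replicating-portfolio and risk-neutral prices coincide; use p* = (1.13−0.73)/(1.48−0.73) = 0.5333 for the latter.
Terminal values V(4,·): V(4,0)=100.0000, V(4,1)=100.0000, V(4,2)=0.0000, V(4,3)=0.0000, V(4,4)=0.0000
Node (3,0) S=75.4693: V=(p*·100.0000+(1−p*)·100.0000)/1.13=88.4956; Δ=(100.0000−100.0000)/(111.6946−55.0926)=0.0000; B=V−Δ·S=88.4956
Node (3,1) S=153.0062: V=(p*·0.0000+(1−p*)·100.0000)/1.13=41.2979; Δ=(0.0000−100.0000)/(226.4492−111.6946)=-0.8714; B=V−Δ·S=174.6313
Node (3,2) S=310.2044: V=(p*·0.0000+(1−p*)·0.0000)/1.13=0.0000; Δ=(0.0000−0.0000)/(459.1026−226.4492)=0.0000; B=V−Δ·S=0.0000
Node (3,3) S=628.9076: V=(p*·0.0000+(1−p*)·0.0000)/1.13=0.0000; Δ=(0.0000−0.0000)/(930.7833−459.1026)=0.0000; B=V−Δ·S=0.0000
Node (2,0) S=103.3826: V=(p*·41.2979+(1−p*)·88.4956)/1.13=56.0385; Δ=(41.2979−88.4956)/(153.0062−75.4693)=-0.6087; B=V−Δ·S=118.9687
Node (2,1) S=209.5976: V=(p*·0.0000+(1−p*)·41.2979)/1.13=17.0552; Δ=(0.0000−41.2979)/(310.2044−153.0062)=-0.2627; B=V−Δ·S=72.1191
Node (2,2) S=424.9376: V=(p*·0.0000+(1−p*)·0.0000)/1.13=0.0000; Δ=(0.0000−0.0000)/(628.9076−310.2044)=0.0000; B=V−Δ·S=0.0000
Node (1,0) S=141.6200: V=(p*·17.0552+(1−p*)·56.0385)/1.13=31.1924; Δ=(17.0552−56.0385)/(209.5976−103.3826)=-0.3670; B=V−Δ·S=83.1701
Node (1,1) S=287.1200: V=(p*·0.0000+(1−p*)·17.0552)/1.13=7.0434; Δ=(0.0000−17.0552)/(424.9376−209.5976)=-0.0792; B=V−Δ·S=29.7837
Node (0,0) S=194.0000: V=(p*·7.0434+(1−p*)·31.1924)/1.13=16.2062; Δ=(7.0434−31.1924)/(287.1200−141.6200)=-0.1660; B=V−Δ·S=48.4047
Self-financing check: at every node Δ·S+B equals the discounted successor values.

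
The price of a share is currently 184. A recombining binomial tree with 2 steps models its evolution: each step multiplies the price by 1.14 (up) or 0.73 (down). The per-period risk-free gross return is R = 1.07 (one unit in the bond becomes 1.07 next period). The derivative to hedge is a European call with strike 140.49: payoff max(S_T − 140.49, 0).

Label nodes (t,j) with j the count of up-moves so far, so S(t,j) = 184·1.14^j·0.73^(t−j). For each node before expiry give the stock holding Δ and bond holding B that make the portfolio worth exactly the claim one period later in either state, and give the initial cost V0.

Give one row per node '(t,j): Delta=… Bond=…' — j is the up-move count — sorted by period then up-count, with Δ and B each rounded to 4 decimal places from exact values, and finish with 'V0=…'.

Risk-neutral probability p* = (R−d)/(u−d) = (1.07−0.73)/(1.14−0.73) = 0.8293.
Payoff layer (t=2): V(2,0)=0.0000, V(2,1)=12.6348, V(2,2)=98.6364
(1,0): S=134.3200. Δ = (V_up−V_dn)/(S_up−S_dn) = (12.6348−0.0000)/(153.1248−98.0536) = 0.2294. V = [p*·12.6348 + (1−p*)·0.0000]/1.07 = 9.7922. B = V − Δ·S = -21.0244.
(1,1): S=209.7600. Δ = (V_up−V_dn)/(S_up−S_dn) = (98.6364−12.6348)/(239.1264−153.1248) = 1.0000. V = [p*·98.6364 + (1−p*)·12.6348]/1.07 = 78.4609. B = V − Δ·S = -131.2991.
(0,0): S=184.0000. Δ = (V_up−V_dn)/(S_up−S_dn) = (78.4609−9.7922)/(209.7600−134.3200) = 0.9102. V = [p*·78.4609 + (1−p*)·9.7922]/1.07 = 62.3710. B = V − Δ·S = -105.1137.
Self-financing check: at every node Δ·S+B equals the discounted successor values.

(0,0): Delta=0.9102 Bond=-105.1137
(1,0): Delta=0.2294 Bond=-21.0244
(1,1): Delta=1.0000 Bond=-131.2991
V0=62.3710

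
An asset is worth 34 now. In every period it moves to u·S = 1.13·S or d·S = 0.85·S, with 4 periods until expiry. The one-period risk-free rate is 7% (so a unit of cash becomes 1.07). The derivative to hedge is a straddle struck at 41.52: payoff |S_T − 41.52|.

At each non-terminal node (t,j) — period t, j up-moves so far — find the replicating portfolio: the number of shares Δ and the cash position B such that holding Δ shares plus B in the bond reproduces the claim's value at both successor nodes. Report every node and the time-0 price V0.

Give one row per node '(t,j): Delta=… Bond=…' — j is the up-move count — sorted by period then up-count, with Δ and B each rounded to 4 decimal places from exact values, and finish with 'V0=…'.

(0,0): Delta=0.1549 Bond=0.6162
(1,0): Delta=-0.9760 Bond=33.3428
(1,1): Delta=0.3869 Bond=-8.2543
(2,0): Delta=-1.0000 Bond=36.2652
(2,1): Delta=-0.9711 Bond=35.5163
(2,2): Delta=0.6655 Bond=-20.9272
(3,0): Delta=-1.0000 Bond=38.8037
(3,1): Delta=-1.0000 Bond=38.8037
(3,2): Delta=-0.9652 Bond=37.7839
(3,3): Delta=1.0000 Bond=-38.8037
V0=5.8817

Under the risk-neutral measure, an up-move has probability p* = (R−d)/(u−d) = 0.7857 and values discount at R = 1.07.
Terminal values V(4,·): V(4,0)=23.7718, V(4,1)=17.9253, V(4,2)=10.1530, V(4,3)=0.1797, V(4,4)=13.9161
Node (3,0) S=20.8802: V=(p*·17.9253+(1−p*)·23.7718)/1.07=17.9235; Δ=(17.9253−23.7718)/(23.5947−17.7482)=-1.0000; B=V−Δ·S=38.8037
Node (3,1) S=27.7584: V=(p*·10.1530+(1−p*)·17.9253)/1.07=11.0453; Δ=(10.1530−17.9253)/(31.3670−23.5947)=-1.0000; B=V−Δ·S=38.8037
Node (3,2) S=36.9024: V=(p*·0.1797+(1−p*)·10.1530)/1.07=2.1653; Δ=(0.1797−10.1530)/(41.6997−31.3670)=-0.9652; B=V−Δ·S=37.7839
Node (3,3) S=49.0585: V=(p*·13.9161+(1−p*)·0.1797)/1.07=10.2548; Δ=(13.9161−0.1797)/(55.4361−41.6997)=1.0000; B=V−Δ·S=-38.8037
Node (2,0) S=24.5650: V=(p*·11.0453+(1−p*)·17.9235)/1.07=11.7002; Δ=(11.0453−17.9235)/(27.7584−20.8802)=-1.0000; B=V−Δ·S=36.2652
Node (2,1) S=32.6570: V=(p*·2.1653+(1−p*)·11.0453)/1.07=3.8020; Δ=(2.1653−11.0453)/(36.9024−27.7584)=-0.9711; B=V−Δ·S=35.5163
Node (2,2) S=43.4146: V=(p*·10.2548+(1−p*)·2.1653)/1.07=7.9638; Δ=(10.2548−2.1653)/(49.0585−36.9024)=0.6655; B=V−Δ·S=-20.9272
Node (1,0) S=28.9000: V=(p*·3.8020+(1−p*)·11.7002)/1.07=5.1350; Δ=(3.8020−11.7002)/(32.6570−24.5650)=-0.9760; B=V−Δ·S=33.3428
Node (1,1) S=38.4200: V=(p*·7.9638+(1−p*)·3.8020)/1.07=6.6094; Δ=(7.9638−3.8020)/(43.4146−32.6570)=0.3869; B=V−Δ·S=-8.2543
Node (0,0) S=34.0000: V=(p*·6.6094+(1−p*)·5.1350)/1.07=5.8817; Δ=(6.6094−5.1350)/(38.4200−28.9000)=0.1549; B=V−Δ·S=0.6162
The time-0 hedge costs 5.8817, which is the no-arbitrage price.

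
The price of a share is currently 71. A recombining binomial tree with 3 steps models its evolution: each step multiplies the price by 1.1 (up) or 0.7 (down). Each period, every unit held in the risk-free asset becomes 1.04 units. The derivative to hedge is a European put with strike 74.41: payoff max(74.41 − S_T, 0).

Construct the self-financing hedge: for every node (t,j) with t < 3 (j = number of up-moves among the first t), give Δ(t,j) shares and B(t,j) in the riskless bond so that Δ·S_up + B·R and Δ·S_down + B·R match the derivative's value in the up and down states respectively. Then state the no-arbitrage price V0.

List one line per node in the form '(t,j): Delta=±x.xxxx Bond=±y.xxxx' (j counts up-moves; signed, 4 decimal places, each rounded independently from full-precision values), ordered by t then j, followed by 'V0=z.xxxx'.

(0,0): Delta=-0.5274 Bond=43.5674
(1,0): Delta=-1.0000 Bond=68.7962
(1,1): Delta=-0.4744 Bond=41.1655
(2,0): Delta=-1.0000 Bond=71.5481
(2,1): Delta=-1.0000 Bond=71.5481
(2,2): Delta=-0.4153 Bond=37.7411
V0=6.1190

The replicating-portfolio and risk-neutral prices coincide; use p* = (1.04−0.7)/(1.1−0.7) = 0.8500 for the latter.
Terminal payoffs: V(3,0)=50.0570, V(3,1)=36.1410, V(3,2)=14.2730, V(3,3)=0.0000
Node (2,0) S=34.7900: V=(p*·36.1410+(1−p*)·50.0570)/1.04=36.7581; Δ=(36.1410−50.0570)/(38.2690−24.3530)=-1.0000; B=V−Δ·S=71.5481
Node (2,1) S=54.6700: V=(p*·14.2730+(1−p*)·36.1410)/1.04=16.8781; Δ=(14.2730−36.1410)/(60.1370−38.2690)=-1.0000; B=V−Δ·S=71.5481
Node (2,2) S=85.9100: V=(p*·0.0000+(1−p*)·14.2730)/1.04=2.0586; Δ=(0.0000−14.2730)/(94.5010−60.1370)=-0.4153; B=V−Δ·S=37.7411
Node (1,0) S=49.7000: V=(p*·16.8781+(1−p*)·36.7581)/1.04=19.0962; Δ=(16.8781−36.7581)/(54.6700−34.7900)=-1.0000; B=V−Δ·S=68.7962
Node (1,1) S=78.1000: V=(p*·2.0586+(1−p*)·16.8781)/1.04=4.1169; Δ=(2.0586−16.8781)/(85.9100−54.6700)=-0.4744; B=V−Δ·S=41.1655
Node (0,0) S=71.0000: V=(p*·4.1169+(1−p*)·19.0962)/1.04=6.1190; Δ=(4.1169−19.0962)/(78.1000−49.7000)=-0.5274; B=V−Δ·S=43.5674
Each (Δ,B) replicates both successor values, so the strategy is self-financing and V0 is arbitrage-free.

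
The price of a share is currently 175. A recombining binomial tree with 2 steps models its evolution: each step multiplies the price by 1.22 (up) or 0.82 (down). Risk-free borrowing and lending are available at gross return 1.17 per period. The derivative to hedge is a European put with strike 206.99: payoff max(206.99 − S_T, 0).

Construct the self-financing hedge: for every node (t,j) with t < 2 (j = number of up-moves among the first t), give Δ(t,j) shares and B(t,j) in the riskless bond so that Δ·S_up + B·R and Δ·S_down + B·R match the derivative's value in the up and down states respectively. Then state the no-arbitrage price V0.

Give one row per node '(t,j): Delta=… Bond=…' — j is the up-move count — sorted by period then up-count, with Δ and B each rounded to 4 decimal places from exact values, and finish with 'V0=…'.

(0,0): Delta=-0.4286 Bond=81.1310
(1,0): Delta=-1.0000 Bond=176.9145
(1,1): Delta=-0.3738 Bond=83.2103
V0=6.1203

No-arbitrage ⇒ martingale measure with p* = (R−d)/(u−d) = 0.8750.
Payoff layer (t=2): V(2,0)=89.3200, V(2,1)=31.9200, V(2,2)=0.0000
Node (1,0) S=143.5000: V=(p*·31.9200+(1−p*)·89.3200)/1.17=33.4145; Δ=(31.9200−89.3200)/(175.0700−117.6700)=-1.0000; B=V−Δ·S=176.9145
Node (1,1) S=213.5000: V=(p*·0.0000+(1−p*)·31.9200)/1.17=3.4103; Δ=(0.0000−31.9200)/(260.4700−175.0700)=-0.3738; B=V−Δ·S=83.2103
Node (0,0) S=175.0000: V=(p*·3.4103+(1−p*)·33.4145)/1.17=6.1203; Δ=(3.4103−33.4145)/(213.5000−143.5000)=-0.4286; B=V−Δ·S=81.1310
Self-financing check: at every node Δ·S+B equals the discounted successor values.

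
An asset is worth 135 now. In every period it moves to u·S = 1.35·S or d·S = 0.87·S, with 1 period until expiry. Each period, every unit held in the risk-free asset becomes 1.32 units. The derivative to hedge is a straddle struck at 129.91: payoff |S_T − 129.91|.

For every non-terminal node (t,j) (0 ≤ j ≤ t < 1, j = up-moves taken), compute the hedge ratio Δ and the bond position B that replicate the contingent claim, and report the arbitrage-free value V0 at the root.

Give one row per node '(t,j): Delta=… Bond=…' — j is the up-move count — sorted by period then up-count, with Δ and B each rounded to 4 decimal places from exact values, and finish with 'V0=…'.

The replicating-portfolio and risk-neutral prices coincide; use p* = (1.32−0.87)/(1.35−0.87) = 0.9375 for the latter.
Payoff layer (t=1): V(1,0)=12.4600, V(1,1)=52.3400
(0,0): S=135.0000. Δ = (V_up−V_dn)/(S_up−S_dn) = (52.3400−12.4600)/(182.2500−117.4500) = 0.6154. V = [p*·52.3400 + (1−p*)·12.4600]/1.32 = 37.7633. B = V − Δ·S = -45.3201.
Root portfolio cost Δ·135+B reproduces V0=37.7633.

(0,0): Delta=0.6154 Bond=-45.3201
V0=37.7633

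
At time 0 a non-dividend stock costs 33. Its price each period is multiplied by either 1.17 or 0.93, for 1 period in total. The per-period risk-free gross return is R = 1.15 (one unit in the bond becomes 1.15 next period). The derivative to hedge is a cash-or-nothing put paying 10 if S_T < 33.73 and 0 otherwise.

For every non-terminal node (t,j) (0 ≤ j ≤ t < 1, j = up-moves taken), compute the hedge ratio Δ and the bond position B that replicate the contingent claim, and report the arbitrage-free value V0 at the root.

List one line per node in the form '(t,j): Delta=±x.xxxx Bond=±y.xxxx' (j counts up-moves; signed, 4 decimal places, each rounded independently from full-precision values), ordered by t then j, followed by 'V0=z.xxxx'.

(0,0): Delta=-1.2626 Bond=42.3913
V0=0.7246

Under the risk-neutral measure, an up-move has probability p* = (R−d)/(u−d) = 0.9167 and values discount at R = 1.15.
At expiry t=1: V(1,0)=10.0000, V(1,1)=0.0000
  t=0,j=0: stock 33.0000 → up 38.6100 (V=0.0000), down 30.6900 (V=10.0000). Price 0.7246; hedge Δ=-1.2626, bond B=42.3913.
Check: Δ(0,0)·S0 + B(0,0) = 0.7246 = V0.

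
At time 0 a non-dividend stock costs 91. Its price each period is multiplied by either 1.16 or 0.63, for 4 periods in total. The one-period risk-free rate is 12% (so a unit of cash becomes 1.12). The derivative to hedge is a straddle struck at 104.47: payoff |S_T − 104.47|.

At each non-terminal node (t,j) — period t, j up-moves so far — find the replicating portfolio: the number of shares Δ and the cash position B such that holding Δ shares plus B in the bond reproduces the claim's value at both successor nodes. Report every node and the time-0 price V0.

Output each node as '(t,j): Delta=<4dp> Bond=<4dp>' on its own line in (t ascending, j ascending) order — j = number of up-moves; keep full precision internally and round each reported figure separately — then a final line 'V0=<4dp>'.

Under the risk-neutral measure, an up-move has probability p* = (R−d)/(u−d) = 0.9245 and values discount at R = 1.12.
At expiry t=4: V(4,0)=90.1348, V(4,1)=78.0750, V(4,2)=55.8698, V(4,3)=14.9838, V(4,4)=60.2982
Node (3,0) S=22.7543: V=(p*·78.0750+(1−p*)·90.1348)/1.12=70.5225; Δ=(78.0750−90.1348)/(26.3950−14.3352)=-1.0000; B=V−Δ·S=93.2768
Node (3,1) S=41.8968: V=(p*·55.8698+(1−p*)·78.0750)/1.12=51.3800; Δ=(55.8698−78.0750)/(48.6002−26.3950)=-1.0000; B=V−Δ·S=93.2768
Node (3,2) S=77.1432: V=(p*·14.9838+(1−p*)·55.8698)/1.12=16.1335; Δ=(14.9838−55.8698)/(89.4862−48.6002)=-1.0000; B=V−Δ·S=93.2768
Node (3,3) S=142.0415: V=(p*·60.2982+(1−p*)·14.9838)/1.12=50.7841; Δ=(60.2982−14.9838)/(164.7682−89.4862)=0.6019; B=V−Δ·S=-34.7146
Node (2,0) S=36.1179: V=(p*·51.3800+(1−p*)·70.5225)/1.12=47.1649; Δ=(51.3800−70.5225)/(41.8968−22.7543)=-1.0000; B=V−Δ·S=83.2828
Node (2,1) S=66.5028: V=(p*·16.1335+(1−p*)·51.3800)/1.12=16.7800; Δ=(16.1335−51.3800)/(77.1432−41.8968)=-1.0000; B=V−Δ·S=83.2828
Node (2,2) S=122.4496: V=(p*·50.7841+(1−p*)·16.1335)/1.12=43.0080; Δ=(50.7841−16.1335)/(142.0415−77.1432)=0.5339; B=V−Δ·S=-22.3705
Node (1,0) S=57.3300: V=(p*·16.7800+(1−p*)·47.1649)/1.12=17.0297; Δ=(16.7800−47.1649)/(66.5028−36.1179)=-1.0000; B=V−Δ·S=74.3597
Node (1,1) S=105.5600: V=(p*·43.0080+(1−p*)·16.7800)/1.12=36.6326; Δ=(43.0080−16.7800)/(122.4496−66.5028)=0.4688; B=V−Δ·S=-12.8541
Node (0,0) S=91.0000: V=(p*·36.6326+(1−p*)·17.0297)/1.12=31.3868; Δ=(36.6326−17.0297)/(105.5600−57.3300)=0.4064; B=V−Δ·S=-5.6000
Check: Δ(0,0)·S0 + B(0,0) = 31.3868 = V0.

(0,0): Delta=0.4064 Bond=-5.6000
(1,0): Delta=-1.0000 Bond=74.3597
(1,1): Delta=0.4688 Bond=-12.8541
(2,0): Delta=-1.0000 Bond=83.2828
(2,1): Delta=-1.0000 Bond=83.2828
(2,2): Delta=0.5339 Bond=-22.3705
(3,0): Delta=-1.0000 Bond=93.2768
(3,1): Delta=-1.0000 Bond=93.2768
(3,2): Delta=-1.0000 Bond=93.2768
(3,3): Delta=0.6019 Bond=-34.7146
V0=31.3868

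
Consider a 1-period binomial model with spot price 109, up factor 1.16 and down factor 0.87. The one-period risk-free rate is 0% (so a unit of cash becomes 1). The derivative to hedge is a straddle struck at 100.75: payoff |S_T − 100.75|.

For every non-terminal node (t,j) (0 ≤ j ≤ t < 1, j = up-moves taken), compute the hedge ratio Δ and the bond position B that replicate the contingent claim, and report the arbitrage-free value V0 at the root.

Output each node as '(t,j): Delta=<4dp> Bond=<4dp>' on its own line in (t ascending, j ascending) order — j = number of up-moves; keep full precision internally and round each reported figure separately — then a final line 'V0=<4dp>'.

No-arbitrage ⇒ martingale measure with p* = (R−d)/(u−d) = 0.4483.
At expiry t=1: V(1,0)=5.9200, V(1,1)=25.6900
  t=0,j=0: stock 109.0000 → up 126.4400 (V=25.6900), down 94.8300 (V=5.9200). Price 14.7824; hedge Δ=0.6254, bond B=-53.3900.
Check: Δ(0,0)·S0 + B(0,0) = 14.7824 = V0.

(0,0): Delta=0.6254 Bond=-53.3900
V0=14.7824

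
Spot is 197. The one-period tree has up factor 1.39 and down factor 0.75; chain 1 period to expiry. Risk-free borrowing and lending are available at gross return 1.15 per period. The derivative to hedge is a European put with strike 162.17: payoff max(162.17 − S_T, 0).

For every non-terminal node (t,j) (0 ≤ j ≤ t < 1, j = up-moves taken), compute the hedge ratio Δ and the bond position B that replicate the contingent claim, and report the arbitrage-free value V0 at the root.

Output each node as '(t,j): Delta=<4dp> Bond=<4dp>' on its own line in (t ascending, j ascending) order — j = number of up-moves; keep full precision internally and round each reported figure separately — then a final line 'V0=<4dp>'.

(0,0): Delta=-0.1144 Bond=27.2334
V0=4.7022

No-arbitrage ⇒ martingale measure with p* = (R−d)/(u−d) = 0.6250.
Terminal values V(1,·): V(1,0)=14.4200, V(1,1)=0.0000
(0,0): S=197.0000. Δ = (V_up−V_dn)/(S_up−S_dn) = (0.0000−14.4200)/(273.8300−147.7500) = -0.1144. V = [p*·0.0000 + (1−p*)·14.4200]/1.15 = 4.7022. B = V − Δ·S = 27.2334.
Self-financing check: at every node Δ·S+B equals the discounted successor values.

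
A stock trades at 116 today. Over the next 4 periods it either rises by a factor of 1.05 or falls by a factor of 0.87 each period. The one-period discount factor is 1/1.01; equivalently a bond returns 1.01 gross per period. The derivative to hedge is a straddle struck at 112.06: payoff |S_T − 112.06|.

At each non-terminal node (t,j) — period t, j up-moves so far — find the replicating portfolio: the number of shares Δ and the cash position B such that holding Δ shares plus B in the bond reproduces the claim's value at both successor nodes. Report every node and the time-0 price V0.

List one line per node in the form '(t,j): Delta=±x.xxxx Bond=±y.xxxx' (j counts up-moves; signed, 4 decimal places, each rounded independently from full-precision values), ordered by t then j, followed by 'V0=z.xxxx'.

(0,0): Delta=0.2361 Bond=-11.5090
(1,0): Delta=-0.6887 Bond=81.7051
(1,1): Delta=0.4550 Bond=-38.2895
(2,0): Delta=-1.0000 Bond=109.8520
(2,1): Delta=-0.6150 Bond=74.7136
(2,2): Delta=0.7083 Bond=-71.0684
(3,0): Delta=-1.0000 Bond=110.9505
(3,1): Delta=-1.0000 Bond=110.9505
(3,2): Delta=-0.5239 Bond=65.3208
(3,3): Delta=1.0000 Bond=-110.9505
V0=15.8735

Risk-neutral probability p* = (R−d)/(u−d) = (1.01−0.87)/(1.05−0.87) = 0.7778.
At expiry t=4: V(4,0)=45.6039, V(4,1)=31.8543, V(4,2)=15.2601, V(4,3)=4.7675, V(4,4)=28.9387
  t=3,j=0: stock 76.3863 → up 80.2057 (V=31.8543), down 66.4561 (V=45.6039). Price 34.5641; hedge Δ=-1.0000, bond B=110.9505.
  t=3,j=1: stock 92.1904 → up 96.7999 (V=15.2601), down 80.2057 (V=31.8543). Price 18.7601; hedge Δ=-1.0000, bond B=110.9505.
  t=3,j=2: stock 111.2643 → up 116.8275 (V=4.7675), down 96.7999 (V=15.2601). Price 7.0289; hedge Δ=-0.5239, bond B=65.3208.
  t=3,j=3: stock 134.2845 → up 140.9987 (V=28.9387), down 116.8275 (V=4.7675). Price 23.3340; hedge Δ=1.0000, bond B=-110.9505.
  t=2,j=0: stock 87.8004 → up 92.1904 (V=18.7601), down 76.3863 (V=34.5641). Price 22.0516; hedge Δ=-1.0000, bond B=109.8520.
  t=2,j=1: stock 105.9660 → up 111.2643 (V=7.0289), down 92.1904 (V=18.7601). Price 9.5404; hedge Δ=-0.6150, bond B=74.7136.
  t=2,j=2: stock 127.8900 → up 134.2845 (V=23.3340), down 111.2643 (V=7.0289). Price 19.5155; hedge Δ=0.7083, bond B=-71.0684.
  t=1,j=0: stock 100.9200 → up 105.9660 (V=9.5404), down 87.8004 (V=22.0516). Price 12.1987; hedge Δ=-0.6887, bond B=81.7051.
  t=1,j=1: stock 121.8000 → up 127.8900 (V=19.5155), down 105.9660 (V=9.5404). Price 17.1275; hedge Δ=0.4550, bond B=-38.2895.
  t=0,j=0: stock 116.0000 → up 121.8000 (V=17.1275), down 100.9200 (V=12.1987). Price 15.8735; hedge Δ=0.2361, bond B=-11.5090.
Root portfolio cost Δ·116+B reproduces V0=15.8735.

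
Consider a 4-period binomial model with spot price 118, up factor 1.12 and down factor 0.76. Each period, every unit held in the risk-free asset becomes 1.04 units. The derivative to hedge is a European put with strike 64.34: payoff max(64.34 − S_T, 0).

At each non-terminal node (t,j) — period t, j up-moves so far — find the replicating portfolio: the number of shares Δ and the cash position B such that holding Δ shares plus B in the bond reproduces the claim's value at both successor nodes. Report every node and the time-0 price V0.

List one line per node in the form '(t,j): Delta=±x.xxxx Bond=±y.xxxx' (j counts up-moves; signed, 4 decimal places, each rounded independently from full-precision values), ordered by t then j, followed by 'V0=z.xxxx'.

(0,0): Delta=-0.0195 Bond=2.5417
(1,0): Delta=-0.0890 Bond=8.8717
(1,1): Delta=-0.0061 Bond=0.8639
(2,0): Delta=-0.3552 Bond=27.3692
(2,1): Delta=-0.0374 Bond=4.0429
(2,2): Delta=0.0000 Bond=0.0000
(3,0): Delta=-1.0000 Bond=61.8654
(3,1): Delta=-0.2302 Bond=18.9207
(3,2): Delta=0.0000 Bond=0.0000
(3,3): Delta=0.0000 Bond=0.0000
V0=0.2366

Under the risk-neutral measure, an up-move has probability p* = (R−d)/(u−d) = 0.7778 and values discount at R = 1.04.
At expiry t=4: V(4,0)=24.9726, V(4,1)=6.3249, V(4,2)=0.0000, V(4,3)=0.0000, V(4,4)=0.0000
Node (3,0) S=51.7992: V=(p*·6.3249+(1−p*)·24.9726)/1.04=10.0662; Δ=(6.3249−24.9726)/(58.0151−39.3674)=-1.0000; B=V−Δ·S=61.8654
Node (3,1) S=76.3356: V=(p*·0.0000+(1−p*)·6.3249)/1.04=1.3515; Δ=(0.0000−6.3249)/(85.4959−58.0151)=-0.2302; B=V−Δ·S=18.9207
Node (3,2) S=112.4946: V=(p*·0.0000+(1−p*)·0.0000)/1.04=0.0000; Δ=(0.0000−0.0000)/(125.9939−85.4959)=0.0000; B=V−Δ·S=0.0000
Node (3,3) S=165.7815: V=(p*·0.0000+(1−p*)·0.0000)/1.04=0.0000; Δ=(0.0000−0.0000)/(185.6753−125.9939)=0.0000; B=V−Δ·S=0.0000
Node (2,0) S=68.1568: V=(p*·1.3515+(1−p*)·10.0662)/1.04=3.1616; Δ=(1.3515−10.0662)/(76.3356−51.7992)=-0.3552; B=V−Δ·S=27.3692
Node (2,1) S=100.4416: V=(p*·0.0000+(1−p*)·1.3515)/1.04=0.2888; Δ=(0.0000−1.3515)/(112.4946−76.3356)=-0.0374; B=V−Δ·S=4.0429
Node (2,2) S=148.0192: V=(p*·0.0000+(1−p*)·0.0000)/1.04=0.0000; Δ=(0.0000−0.0000)/(165.7815−112.4946)=0.0000; B=V−Δ·S=0.0000
Node (1,0) S=89.6800: V=(p*·0.2888+(1−p*)·3.1616)/1.04=0.8915; Δ=(0.2888−3.1616)/(100.4416−68.1568)=-0.0890; B=V−Δ·S=8.8717
Node (1,1) S=132.1600: V=(p*·0.0000+(1−p*)·0.2888)/1.04=0.0617; Δ=(0.0000−0.2888)/(148.0192−100.4416)=-0.0061; B=V−Δ·S=0.8639
Node (0,0) S=118.0000: V=(p*·0.0617+(1−p*)·0.8915)/1.04=0.2366; Δ=(0.0617−0.8915)/(132.1600−89.6800)=-0.0195; B=V−Δ·S=2.5417
Root portfolio cost Δ·118+B reproduces V0=0.2366.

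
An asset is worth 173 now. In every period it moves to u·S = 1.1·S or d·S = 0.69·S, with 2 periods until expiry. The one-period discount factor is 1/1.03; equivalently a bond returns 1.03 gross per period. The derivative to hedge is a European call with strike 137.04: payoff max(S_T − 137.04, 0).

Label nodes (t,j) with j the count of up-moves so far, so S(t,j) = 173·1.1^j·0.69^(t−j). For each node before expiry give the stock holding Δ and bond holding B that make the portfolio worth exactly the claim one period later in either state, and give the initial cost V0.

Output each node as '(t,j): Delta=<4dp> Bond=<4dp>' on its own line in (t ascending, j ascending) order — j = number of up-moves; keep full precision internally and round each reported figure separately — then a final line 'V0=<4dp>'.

(0,0): Delta=0.8206 Bond=-95.0964
(1,0): Delta=0.0000 Bond=0.0000
(1,1): Delta=0.9265 Bond=-118.1153
V0=46.8591

No-arbitrage ⇒ martingale measure with p* = (R−d)/(u−d) = 0.8293.
At expiry t=2: V(2,0)=0.0000, V(2,1)=0.0000, V(2,2)=72.2900
(1,0): S=119.3700. Δ = (V_up−V_dn)/(S_up−S_dn) = (0.0000−0.0000)/(131.3070−82.3653) = 0.0000. V = [p*·0.0000 + (1−p*)·0.0000]/1.03 = 0.0000. B = V − Δ·S = 0.0000.
(1,1): S=190.3000. Δ = (V_up−V_dn)/(S_up−S_dn) = (72.2900−0.0000)/(209.3300−131.3070) = 0.9265. V = [p*·72.2900 + (1−p*)·0.0000]/1.03 = 58.2018. B = V − Δ·S = -118.1153.
(0,0): S=173.0000. Δ = (V_up−V_dn)/(S_up−S_dn) = (58.2018−0.0000)/(190.3000−119.3700) = 0.8206. V = [p*·58.2018 + (1−p*)·0.0000]/1.03 = 46.8591. B = V − Δ·S = -95.0964.
The time-0 hedge costs 46.8591, which is the no-arbitrage price.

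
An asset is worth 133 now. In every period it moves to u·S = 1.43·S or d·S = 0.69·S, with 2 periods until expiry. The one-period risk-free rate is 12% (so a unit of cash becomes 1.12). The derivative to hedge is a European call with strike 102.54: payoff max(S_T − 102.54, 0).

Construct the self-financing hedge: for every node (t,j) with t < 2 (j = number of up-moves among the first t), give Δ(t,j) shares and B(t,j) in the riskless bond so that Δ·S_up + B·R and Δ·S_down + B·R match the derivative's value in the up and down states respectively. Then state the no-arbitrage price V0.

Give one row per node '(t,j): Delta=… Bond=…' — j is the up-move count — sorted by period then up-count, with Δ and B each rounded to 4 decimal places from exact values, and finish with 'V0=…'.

Under the risk-neutral measure, an up-move has probability p* = (R−d)/(u−d) = 0.5811 and values discount at R = 1.12.
Payoff layer (t=2): V(2,0)=0.0000, V(2,1)=28.6911, V(2,2)=169.4317
  t=1,j=0: stock 91.7700 → up 131.2311 (V=28.6911), down 63.3213 (V=0.0000). Price 14.8856; hedge Δ=0.4225, bond B=-23.8862.
  t=1,j=1: stock 190.1900 → up 271.9717 (V=169.4317), down 131.2311 (V=28.6911). Price 98.6364; hedge Δ=1.0000, bond B=-91.5536.
  t=0,j=0: stock 133.0000 → up 190.1900 (V=98.6364), down 91.7700 (V=14.8856). Price 56.7425; hedge Δ=0.8510, bond B=-56.4343.
Each (Δ,B) replicates both successor values, so the strategy is self-financing and V0 is arbitrage-free.

(0,0): Delta=0.8510 Bond=-56.4343
(1,0): Delta=0.4225 Bond=-23.8862
(1,1): Delta=1.0000 Bond=-91.5536
V0=56.7425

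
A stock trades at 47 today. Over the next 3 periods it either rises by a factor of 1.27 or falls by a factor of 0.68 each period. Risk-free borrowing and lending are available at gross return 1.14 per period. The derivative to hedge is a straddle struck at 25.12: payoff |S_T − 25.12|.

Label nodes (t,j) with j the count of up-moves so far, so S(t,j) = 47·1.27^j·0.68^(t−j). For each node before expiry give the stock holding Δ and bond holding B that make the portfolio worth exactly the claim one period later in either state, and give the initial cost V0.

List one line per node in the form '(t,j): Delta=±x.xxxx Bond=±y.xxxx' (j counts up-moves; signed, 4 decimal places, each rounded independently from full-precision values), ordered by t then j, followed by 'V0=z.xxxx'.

(0,0): Delta=0.9721 Bond=-15.4963
(1,0): Delta=0.7880 Bond=-11.7806
(1,1): Delta=1.0000 Bond=-19.3290
(2,0): Delta=-0.6131 Bond=17.0192
(2,1): Delta=1.0000 Bond=-22.0351
(2,2): Delta=1.0000 Bond=-22.0351
V0=30.1941

Since d<R<u, set p* = (R−d)/(u−d) = 0.7797; price each node as the discounted p*-expectation of its children.
Terminal payoffs: V(3,0)=10.3417, V(3,1)=2.4807, V(3,2)=26.4283, V(3,3)=71.1540
(2,0): S=21.7328. Δ = (V_up−V_dn)/(S_up−S_dn) = (2.4807−10.3417)/(27.6007−14.7783) = -0.6131. V = [p*·2.4807 + (1−p*)·10.3417]/1.14 = 3.6954. B = V − Δ·S = 17.0192.
(2,1): S=40.5892. Δ = (V_up−V_dn)/(S_up−S_dn) = (26.4283−2.4807)/(51.5483−27.6007) = 1.0000. V = [p*·26.4283 + (1−p*)·2.4807]/1.14 = 18.5541. B = V − Δ·S = -22.0351.
(2,2): S=75.8063. Δ = (V_up−V_dn)/(S_up−S_dn) = (71.1540−26.4283)/(96.2740−51.5483) = 1.0000. V = [p*·71.1540 + (1−p*)·26.4283]/1.14 = 53.7712. B = V − Δ·S = -22.0351.
(1,0): S=31.9600. Δ = (V_up−V_dn)/(S_up−S_dn) = (18.5541−3.6954)/(40.5892−21.7328) = 0.7880. V = [p*·18.5541 + (1−p*)·3.6954]/1.14 = 13.4036. B = V − Δ·S = -11.7806.
(1,1): S=59.6900. Δ = (V_up−V_dn)/(S_up−S_dn) = (53.7712−18.5541)/(75.8063−40.5892) = 1.0000. V = [p*·53.7712 + (1−p*)·18.5541]/1.14 = 40.3610. B = V − Δ·S = -19.3290.
(0,0): S=47.0000. Δ = (V_up−V_dn)/(S_up−S_dn) = (40.3610−13.4036)/(59.6900−31.9600) = 0.9721. V = [p*·40.3610 + (1−p*)·13.4036]/1.14 = 30.1941. B = V − Δ·S = -15.4963.
Self-financing check: at every node Δ·S+B equals the discounted successor values.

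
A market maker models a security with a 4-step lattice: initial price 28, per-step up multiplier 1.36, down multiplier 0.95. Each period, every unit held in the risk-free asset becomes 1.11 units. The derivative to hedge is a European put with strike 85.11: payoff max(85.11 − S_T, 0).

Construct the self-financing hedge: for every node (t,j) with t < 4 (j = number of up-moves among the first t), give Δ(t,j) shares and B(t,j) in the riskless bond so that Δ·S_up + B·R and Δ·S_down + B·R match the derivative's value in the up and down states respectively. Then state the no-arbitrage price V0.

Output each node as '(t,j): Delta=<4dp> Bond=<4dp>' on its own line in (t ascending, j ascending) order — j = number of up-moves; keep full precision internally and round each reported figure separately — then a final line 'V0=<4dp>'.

(0,0): Delta=-0.9596 Bond=55.0959
(1,0): Delta=-1.0000 Bond=62.2317
(1,1): Delta=-0.9155 Bond=59.4765
(2,0): Delta=-1.0000 Bond=69.0772
(2,1): Delta=-1.0000 Bond=69.0772
(2,2): Delta=-0.8232 Bond=61.2403
(3,0): Delta=-1.0000 Bond=76.6757
(3,1): Delta=-1.0000 Bond=76.6757
(3,2): Delta=-1.0000 Bond=76.6757
(3,3): Delta=-0.6302 Bond=54.3847
V0=28.2277

Under the risk-neutral measure, an up-move has probability p* = (R−d)/(u−d) = 0.3902 and values discount at R = 1.11.
Payoff layer (t=4): V(4,0)=62.3038, V(4,1)=52.4612, V(4,2)=38.3706, V(4,3)=18.1989, V(4,4)=0.0000
(3,0): S=24.0065. Δ = (V_up−V_dn)/(S_up−S_dn) = (52.4612−62.3038)/(32.6488−22.8062) = -1.0000. V = [p*·52.4612 + (1−p*)·62.3038]/1.11 = 52.6692. B = V − Δ·S = 76.6757.
(3,1): S=34.3672. Δ = (V_up−V_dn)/(S_up−S_dn) = (38.3706−52.4612)/(46.7394−32.6488) = -1.0000. V = [p*·38.3706 + (1−p*)·52.4612]/1.11 = 42.3085. B = V − Δ·S = 76.6757.
(3,2): S=49.1994. Δ = (V_up−V_dn)/(S_up−S_dn) = (18.1989−38.3706)/(66.9111−46.7394) = -1.0000. V = [p*·18.1989 + (1−p*)·38.3706]/1.11 = 27.4763. B = V − Δ·S = 76.6757.
(3,3): S=70.4328. Δ = (V_up−V_dn)/(S_up−S_dn) = (0.0000−18.1989)/(95.7886−66.9111) = -0.6302. V = [p*·0.0000 + (1−p*)·18.1989]/1.11 = 9.9972. B = V − Δ·S = 54.3847.
(2,0): S=25.2700. Δ = (V_up−V_dn)/(S_up−S_dn) = (42.3085−52.6692)/(34.3672−24.0065) = -1.0000. V = [p*·42.3085 + (1−p*)·52.6692]/1.11 = 43.8072. B = V − Δ·S = 69.0772.
(2,1): S=36.1760. Δ = (V_up−V_dn)/(S_up−S_dn) = (27.4763−42.3085)/(49.1994−34.3672) = -1.0000. V = [p*·27.4763 + (1−p*)·42.3085]/1.11 = 32.9012. B = V − Δ·S = 69.0772.
(2,2): S=51.7888. Δ = (V_up−V_dn)/(S_up−S_dn) = (9.9972−27.4763)/(70.4328−49.1994) = -0.8232. V = [p*·9.9972 + (1−p*)·27.4763]/1.11 = 18.6083. B = V − Δ·S = 61.2403.
(1,0): S=26.6000. Δ = (V_up−V_dn)/(S_up−S_dn) = (32.9012−43.8072)/(36.1760−25.2700) = -1.0000. V = [p*·32.9012 + (1−p*)·43.8072]/1.11 = 35.6317. B = V − Δ·S = 62.2317.
(1,1): S=38.0800. Δ = (V_up−V_dn)/(S_up−S_dn) = (18.6083−32.9012)/(51.7888−36.1760) = -0.9155. V = [p*·18.6083 + (1−p*)·32.9012]/1.11 = 24.6157. B = V − Δ·S = 59.4765.
(0,0): S=28.0000. Δ = (V_up−V_dn)/(S_up−S_dn) = (24.6157−35.6317)/(38.0800−26.6000) = -0.9596. V = [p*·24.6157 + (1−p*)·35.6317]/1.11 = 28.2277. B = V − Δ·S = 55.0959.
Check: Δ(0,0)·S0 + B(0,0) = 28.2277 = V0.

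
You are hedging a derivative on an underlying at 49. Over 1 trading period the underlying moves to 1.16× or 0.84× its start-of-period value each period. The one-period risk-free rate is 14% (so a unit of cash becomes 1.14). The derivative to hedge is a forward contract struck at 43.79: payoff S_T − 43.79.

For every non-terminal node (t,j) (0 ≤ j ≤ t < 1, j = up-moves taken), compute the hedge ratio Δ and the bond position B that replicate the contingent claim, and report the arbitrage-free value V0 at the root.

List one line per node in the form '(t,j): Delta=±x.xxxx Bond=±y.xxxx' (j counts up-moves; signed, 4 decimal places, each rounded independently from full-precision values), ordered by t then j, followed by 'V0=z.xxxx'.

(0,0): Delta=1.0000 Bond=-38.4123
V0=10.5877

No-arbitrage ⇒ martingale measure with p* = (R−d)/(u−d) = 0.9375.
Terminal values V(1,·): V(1,0)=-2.6300, V(1,1)=13.0500
Node (0,0) S=49.0000: V=(p*·13.0500+(1−p*)·-2.6300)/1.14=10.5877; Δ=(13.0500−-2.6300)/(56.8400−41.1600)=1.0000; B=V−Δ·S=-38.4123
Self-financing check: at every node Δ·S+B equals the discounted successor values.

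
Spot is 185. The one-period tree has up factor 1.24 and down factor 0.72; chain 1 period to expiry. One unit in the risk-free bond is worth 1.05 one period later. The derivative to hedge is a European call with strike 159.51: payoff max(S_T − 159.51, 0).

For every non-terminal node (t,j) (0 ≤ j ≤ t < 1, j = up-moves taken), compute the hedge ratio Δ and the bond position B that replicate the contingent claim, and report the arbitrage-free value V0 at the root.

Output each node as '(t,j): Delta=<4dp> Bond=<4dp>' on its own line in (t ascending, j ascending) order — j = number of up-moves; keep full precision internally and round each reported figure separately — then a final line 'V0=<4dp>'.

The replicating-portfolio and risk-neutral prices coincide; use p* = (1.05−0.72)/(1.24−0.72) = 0.6346 for the latter.
At expiry t=1: V(1,0)=0.0000, V(1,1)=69.8900
(0,0): S=185.0000. Δ = (V_up−V_dn)/(S_up−S_dn) = (69.8900−0.0000)/(229.4000−133.2000) = 0.7265. V = [p*·69.8900 + (1−p*)·0.0000]/1.05 = 42.2412. B = V − Δ·S = -92.1626.
Each (Δ,B) replicates both successor values, so the strategy is self-financing and V0 is arbitrage-free.

(0,0): Delta=0.7265 Bond=-92.1626
V0=42.2412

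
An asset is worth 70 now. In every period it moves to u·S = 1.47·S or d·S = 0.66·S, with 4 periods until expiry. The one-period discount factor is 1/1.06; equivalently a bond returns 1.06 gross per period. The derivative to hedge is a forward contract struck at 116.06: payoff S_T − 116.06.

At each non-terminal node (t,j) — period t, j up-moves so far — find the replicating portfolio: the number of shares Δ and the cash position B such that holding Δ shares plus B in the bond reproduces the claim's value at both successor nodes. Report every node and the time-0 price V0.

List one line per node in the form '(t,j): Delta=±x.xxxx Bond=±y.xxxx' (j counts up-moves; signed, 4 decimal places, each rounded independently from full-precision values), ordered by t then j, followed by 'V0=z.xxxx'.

Since d<R<u, set p* = (R−d)/(u−d) = 0.4938; price each node as the discounted p*-expectation of its children.
Terminal payoffs: V(4,0)=-102.7777, V(4,1)=-86.4767, V(4,2)=-50.1698, V(4,3)=30.6954, V(4,4)=210.8042
(3,0): S=20.1247. Δ = (V_up−V_dn)/(S_up−S_dn) = (-86.4767−-102.7777)/(29.5833−13.2823) = 1.0000. V = [p*·-86.4767 + (1−p*)·-102.7777]/1.06 = -89.3658. B = V − Δ·S = -109.4906.
(3,1): S=44.8232. Δ = (V_up−V_dn)/(S_up−S_dn) = (-50.1698−-86.4767)/(65.8902−29.5833) = 1.0000. V = [p*·-50.1698 + (1−p*)·-86.4767]/1.06 = -64.6673. B = V − Δ·S = -109.4906.
(3,2): S=99.8336. Δ = (V_up−V_dn)/(S_up−S_dn) = (30.6954−-50.1698)/(146.7554−65.8902) = 1.0000. V = [p*·30.6954 + (1−p*)·-50.1698]/1.06 = -9.6570. B = V − Δ·S = -109.4906.
(3,3): S=222.3566. Δ = (V_up−V_dn)/(S_up−S_dn) = (210.8042−30.6954)/(326.8642−146.7554) = 1.0000. V = [p*·210.8042 + (1−p*)·30.6954]/1.06 = 112.8660. B = V − Δ·S = -109.4906.
(2,0): S=30.4920. Δ = (V_up−V_dn)/(S_up−S_dn) = (-64.6673−-89.3658)/(44.8232−20.1247) = 1.0000. V = [p*·-64.6673 + (1−p*)·-89.3658]/1.06 = -72.8010. B = V − Δ·S = -103.2930.
(2,1): S=67.9140. Δ = (V_up−V_dn)/(S_up−S_dn) = (-9.6570−-64.6673)/(99.8336−44.8232) = 1.0000. V = [p*·-9.6570 + (1−p*)·-64.6673]/1.06 = -35.3790. B = V − Δ·S = -103.2930.
(2,2): S=151.2630. Δ = (V_up−V_dn)/(S_up−S_dn) = (112.8660−-9.6570)/(222.3566−99.8336) = 1.0000. V = [p*·112.8660 + (1−p*)·-9.6570]/1.06 = 47.9700. B = V − Δ·S = -103.2930.
(1,0): S=46.2000. Δ = (V_up−V_dn)/(S_up−S_dn) = (-35.3790−-72.8010)/(67.9140−30.4920) = 1.0000. V = [p*·-35.3790 + (1−p*)·-72.8010]/1.06 = -51.2462. B = V − Δ·S = -97.4462.
(1,1): S=102.9000. Δ = (V_up−V_dn)/(S_up−S_dn) = (47.9700−-35.3790)/(151.2630−67.9140) = 1.0000. V = [p*·47.9700 + (1−p*)·-35.3790]/1.06 = 5.4538. B = V − Δ·S = -97.4462.
(0,0): S=70.0000. Δ = (V_up−V_dn)/(S_up−S_dn) = (5.4538−-51.2462)/(102.9000−46.2000) = 1.0000. V = [p*·5.4538 + (1−p*)·-51.2462]/1.06 = -21.9304. B = V − Δ·S = -91.9304.
Root portfolio cost Δ·70+B reproduces V0=-21.9304.

(0,0): Delta=1.0000 Bond=-91.9304
(1,0): Delta=1.0000 Bond=-97.4462
(1,1): Delta=1.0000 Bond=-97.4462
(2,0): Delta=1.0000 Bond=-103.2930
(2,1): Delta=1.0000 Bond=-103.2930
(2,2): Delta=1.0000 Bond=-103.2930
(3,0): Delta=1.0000 Bond=-109.4906
(3,1): Delta=1.0000 Bond=-109.4906
(3,2): Delta=1.0000 Bond=-109.4906
(3,3): Delta=1.0000 Bond=-109.4906
V0=-21.9304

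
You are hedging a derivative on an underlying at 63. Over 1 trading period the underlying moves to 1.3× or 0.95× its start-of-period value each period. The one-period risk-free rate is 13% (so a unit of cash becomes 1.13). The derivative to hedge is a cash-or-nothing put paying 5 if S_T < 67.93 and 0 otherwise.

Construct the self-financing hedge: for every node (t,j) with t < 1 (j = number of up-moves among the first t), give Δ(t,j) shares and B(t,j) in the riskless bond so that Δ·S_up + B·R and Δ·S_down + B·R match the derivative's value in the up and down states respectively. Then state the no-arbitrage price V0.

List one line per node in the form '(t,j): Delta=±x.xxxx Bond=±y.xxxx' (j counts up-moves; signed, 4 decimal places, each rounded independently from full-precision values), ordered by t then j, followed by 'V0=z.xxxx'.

Risk-neutral probability p* = (R−d)/(u−d) = (1.13−0.95)/(1.3−0.95) = 0.5143.
Payoff layer (t=1): V(1,0)=5.0000, V(1,1)=0.0000
Node (0,0) S=63.0000: V=(p*·0.0000+(1−p*)·5.0000)/1.13=2.1492; Δ=(0.0000−5.0000)/(81.9000−59.8500)=-0.2268; B=V−Δ·S=16.4349
Each (Δ,B) replicates both successor values, so the strategy is self-financing and V0 is arbitrage-free.

(0,0): Delta=-0.2268 Bond=16.4349
V0=2.1492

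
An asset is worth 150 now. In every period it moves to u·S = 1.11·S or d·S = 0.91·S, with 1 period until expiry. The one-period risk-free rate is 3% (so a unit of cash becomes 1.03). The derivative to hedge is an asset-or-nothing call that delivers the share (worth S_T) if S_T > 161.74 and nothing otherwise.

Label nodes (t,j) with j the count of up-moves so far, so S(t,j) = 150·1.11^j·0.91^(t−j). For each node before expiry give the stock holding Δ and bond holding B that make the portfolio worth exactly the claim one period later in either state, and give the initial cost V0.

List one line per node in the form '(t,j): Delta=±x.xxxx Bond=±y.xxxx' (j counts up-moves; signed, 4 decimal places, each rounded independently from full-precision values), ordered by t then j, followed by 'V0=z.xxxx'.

(0,0): Delta=5.5500 Bond=-735.5097
V0=96.9903

Risk-neutral probability p* = (R−d)/(u−d) = (1.03−0.91)/(1.11−0.91) = 0.6000.
At expiry t=1: V(1,0)=0.0000, V(1,1)=166.5000
Node (0,0) S=150.0000: V=(p*·166.5000+(1−p*)·0.0000)/1.03=96.9903; Δ=(166.5000−0.0000)/(166.5000−136.5000)=5.5500; B=V−Δ·S=-735.5097
The time-0 hedge costs 96.9903, which is the no-arbitrage price.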